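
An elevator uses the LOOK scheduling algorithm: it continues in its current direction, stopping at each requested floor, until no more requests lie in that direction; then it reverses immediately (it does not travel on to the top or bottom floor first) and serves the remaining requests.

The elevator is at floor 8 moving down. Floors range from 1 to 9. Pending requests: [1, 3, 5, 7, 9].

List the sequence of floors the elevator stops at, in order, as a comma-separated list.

Current: 8, moving DOWN
Serve below first (descending): [7, 5, 3, 1]
Then reverse, serve above (ascending): [9]

Answer: 7, 5, 3, 1, 9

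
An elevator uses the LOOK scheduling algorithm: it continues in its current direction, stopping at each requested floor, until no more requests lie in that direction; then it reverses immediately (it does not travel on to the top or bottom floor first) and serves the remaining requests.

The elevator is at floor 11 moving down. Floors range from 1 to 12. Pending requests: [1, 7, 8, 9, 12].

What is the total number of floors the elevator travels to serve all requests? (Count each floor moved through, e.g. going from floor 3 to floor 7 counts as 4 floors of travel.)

Answer: 21

Derivation:
Start at floor 11 moving down, LOOK stop order: [9, 8, 7, 1, 12]
  11 → 9: |9-11| = 2, total = 2
  9 → 8: |8-9| = 1, total = 3
  8 → 7: |7-8| = 1, total = 4
  7 → 1: |1-7| = 6, total = 10
  1 → 12: |12-1| = 11, total = 21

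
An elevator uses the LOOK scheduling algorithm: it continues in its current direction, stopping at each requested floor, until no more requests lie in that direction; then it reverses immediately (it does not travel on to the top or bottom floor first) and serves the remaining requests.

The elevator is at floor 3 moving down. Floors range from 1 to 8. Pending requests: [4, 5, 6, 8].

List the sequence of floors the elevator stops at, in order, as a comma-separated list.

Current: 3, moving DOWN
Serve below first (descending): []
Then reverse, serve above (ascending): [4, 5, 6, 8]

Answer: 4, 5, 6, 8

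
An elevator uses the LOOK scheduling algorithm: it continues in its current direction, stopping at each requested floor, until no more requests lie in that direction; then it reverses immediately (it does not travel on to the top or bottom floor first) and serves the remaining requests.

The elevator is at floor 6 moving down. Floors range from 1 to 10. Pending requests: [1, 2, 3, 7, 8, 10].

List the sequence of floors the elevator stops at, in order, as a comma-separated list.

Answer: 3, 2, 1, 7, 8, 10

Derivation:
Current: 6, moving DOWN
Serve below first (descending): [3, 2, 1]
Then reverse, serve above (ascending): [7, 8, 10]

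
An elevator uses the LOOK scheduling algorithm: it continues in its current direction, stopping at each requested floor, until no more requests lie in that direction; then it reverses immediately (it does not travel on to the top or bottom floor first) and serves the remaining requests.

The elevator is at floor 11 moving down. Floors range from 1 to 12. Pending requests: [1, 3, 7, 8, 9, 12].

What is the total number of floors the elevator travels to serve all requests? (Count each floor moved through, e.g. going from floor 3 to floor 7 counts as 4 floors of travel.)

Answer: 21

Derivation:
Start at floor 11 moving down, LOOK stop order: [9, 8, 7, 3, 1, 12]
  11 → 9: |9-11| = 2, total = 2
  9 → 8: |8-9| = 1, total = 3
  8 → 7: |7-8| = 1, total = 4
  7 → 3: |3-7| = 4, total = 8
  3 → 1: |1-3| = 2, total = 10
  1 → 12: |12-1| = 11, total = 21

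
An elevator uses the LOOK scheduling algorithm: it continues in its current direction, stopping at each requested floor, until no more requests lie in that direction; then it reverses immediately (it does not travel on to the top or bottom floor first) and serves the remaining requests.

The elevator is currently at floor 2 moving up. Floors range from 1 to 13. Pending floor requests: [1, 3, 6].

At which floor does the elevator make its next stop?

Answer: 3

Derivation:
Current floor: 2, direction: up
Requests above: [3, 6]
Requests below: [1]
Moving up and requests lie above → nearest above is min([3, 6]) = 3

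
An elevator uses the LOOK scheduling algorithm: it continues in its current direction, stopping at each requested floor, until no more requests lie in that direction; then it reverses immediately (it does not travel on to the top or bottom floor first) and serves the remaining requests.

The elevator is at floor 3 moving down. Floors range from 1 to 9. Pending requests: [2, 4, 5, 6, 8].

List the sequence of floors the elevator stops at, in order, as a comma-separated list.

Answer: 2, 4, 5, 6, 8

Derivation:
Current: 3, moving DOWN
Serve below first (descending): [2]
Then reverse, serve above (ascending): [4, 5, 6, 8]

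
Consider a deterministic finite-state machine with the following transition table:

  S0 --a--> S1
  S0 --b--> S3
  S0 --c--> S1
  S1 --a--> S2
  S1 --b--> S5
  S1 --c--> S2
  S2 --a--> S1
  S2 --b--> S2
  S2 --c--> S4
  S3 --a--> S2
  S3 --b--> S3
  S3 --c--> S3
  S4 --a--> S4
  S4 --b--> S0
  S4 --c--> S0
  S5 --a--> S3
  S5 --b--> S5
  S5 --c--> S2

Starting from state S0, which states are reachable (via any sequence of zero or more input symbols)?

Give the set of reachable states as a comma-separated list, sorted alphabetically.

Answer: S0, S1, S2, S3, S4, S5

Derivation:
BFS from S0:
  visit S0: S0--a-->S1 (new), S0--b-->S3 (new), S0--c-->S1 (seen)
  visit S1: S1--a-->S2 (new), S1--b-->S5 (new), S1--c-->S2 (seen)
  visit S3: S3--a-->S2 (seen), S3--b-->S3 (seen), S3--c-->S3 (seen)
  visit S2: S2--a-->S1 (seen), S2--b-->S2 (seen), S2--c-->S4 (new)
  visit S5: S5--a-->S3 (seen), S5--b-->S5 (seen), S5--c-->S2 (seen)
  visit S4: S4--a-->S4 (seen), S4--b-->S0 (seen), S4--c-->S0 (seen)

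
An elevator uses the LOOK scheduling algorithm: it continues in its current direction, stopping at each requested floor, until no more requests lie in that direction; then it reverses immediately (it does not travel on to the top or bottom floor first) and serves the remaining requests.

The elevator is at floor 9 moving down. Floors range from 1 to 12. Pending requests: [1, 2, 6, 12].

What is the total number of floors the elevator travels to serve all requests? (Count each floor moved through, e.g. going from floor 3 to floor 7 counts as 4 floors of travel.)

Start at floor 9 moving down, LOOK stop order: [6, 2, 1, 12]
  9 → 6: |6-9| = 3, total = 3
  6 → 2: |2-6| = 4, total = 7
  2 → 1: |1-2| = 1, total = 8
  1 → 12: |12-1| = 11, total = 19

Answer: 19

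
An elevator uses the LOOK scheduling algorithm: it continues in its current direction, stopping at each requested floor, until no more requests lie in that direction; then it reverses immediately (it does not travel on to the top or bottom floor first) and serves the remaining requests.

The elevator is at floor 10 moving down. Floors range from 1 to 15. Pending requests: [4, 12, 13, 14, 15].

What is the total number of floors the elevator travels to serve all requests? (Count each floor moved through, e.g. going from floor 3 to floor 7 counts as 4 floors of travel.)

Start at floor 10 moving down, LOOK stop order: [4, 12, 13, 14, 15]
  10 → 4: |4-10| = 6, total = 6
  4 → 12: |12-4| = 8, total = 14
  12 → 13: |13-12| = 1, total = 15
  13 → 14: |14-13| = 1, total = 16
  14 → 15: |15-14| = 1, total = 17

Answer: 17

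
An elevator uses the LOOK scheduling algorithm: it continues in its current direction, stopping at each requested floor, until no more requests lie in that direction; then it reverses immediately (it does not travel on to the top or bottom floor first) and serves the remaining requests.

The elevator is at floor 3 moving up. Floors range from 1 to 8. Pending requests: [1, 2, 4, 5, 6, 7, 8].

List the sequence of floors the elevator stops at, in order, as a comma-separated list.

Current: 3, moving UP
Serve above first (ascending): [4, 5, 6, 7, 8]
Then reverse, serve below (descending): [2, 1]

Answer: 4, 5, 6, 7, 8, 2, 1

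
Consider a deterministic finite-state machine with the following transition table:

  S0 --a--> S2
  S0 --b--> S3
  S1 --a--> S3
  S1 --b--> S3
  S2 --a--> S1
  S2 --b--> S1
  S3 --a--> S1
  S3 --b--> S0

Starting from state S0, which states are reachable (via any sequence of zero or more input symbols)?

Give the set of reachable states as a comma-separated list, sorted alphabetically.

BFS from S0:
  visit S0: S0--a-->S2 (new), S0--b-->S3 (new)
  visit S2: S2--a-->S1 (new), S2--b-->S1 (seen)
  visit S3: S3--a-->S1 (seen), S3--b-->S0 (seen)
  visit S1: S1--a-->S3 (seen), S1--b-->S3 (seen)

Answer: S0, S1, S2, S3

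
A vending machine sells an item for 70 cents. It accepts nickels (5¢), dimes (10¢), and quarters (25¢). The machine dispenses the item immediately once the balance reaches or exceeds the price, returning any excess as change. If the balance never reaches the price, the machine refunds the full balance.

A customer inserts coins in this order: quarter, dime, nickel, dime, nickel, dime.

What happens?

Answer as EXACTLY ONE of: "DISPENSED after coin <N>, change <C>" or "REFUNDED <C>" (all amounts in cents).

Answer: REFUNDED 65

Derivation:
Price: 70¢
Coin 1 (quarter, 25¢): balance = 25¢
Coin 2 (dime, 10¢): balance = 35¢
Coin 3 (nickel, 5¢): balance = 40¢
Coin 4 (dime, 10¢): balance = 50¢
Coin 5 (nickel, 5¢): balance = 55¢
Coin 6 (dime, 10¢): balance = 65¢
All coins inserted, balance 65¢ < price 70¢ → REFUND 65¢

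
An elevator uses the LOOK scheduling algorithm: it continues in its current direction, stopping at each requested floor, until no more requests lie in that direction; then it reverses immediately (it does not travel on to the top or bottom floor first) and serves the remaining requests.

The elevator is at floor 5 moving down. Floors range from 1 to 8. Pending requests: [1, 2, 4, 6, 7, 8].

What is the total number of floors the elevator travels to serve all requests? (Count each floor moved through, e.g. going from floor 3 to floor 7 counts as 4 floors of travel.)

Answer: 11

Derivation:
Start at floor 5 moving down, LOOK stop order: [4, 2, 1, 6, 7, 8]
  5 → 4: |4-5| = 1, total = 1
  4 → 2: |2-4| = 2, total = 3
  2 → 1: |1-2| = 1, total = 4
  1 → 6: |6-1| = 5, total = 9
  6 → 7: |7-6| = 1, total = 10
  7 → 8: |8-7| = 1, total = 11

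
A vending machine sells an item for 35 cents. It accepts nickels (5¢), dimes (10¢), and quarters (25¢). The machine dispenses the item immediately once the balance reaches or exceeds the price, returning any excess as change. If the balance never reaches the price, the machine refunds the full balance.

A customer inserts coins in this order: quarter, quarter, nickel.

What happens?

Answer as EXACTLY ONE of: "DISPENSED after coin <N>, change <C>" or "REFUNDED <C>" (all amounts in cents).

Answer: DISPENSED after coin 2, change 15

Derivation:
Price: 35¢
Coin 1 (quarter, 25¢): balance = 25¢
Coin 2 (quarter, 25¢): balance = 50¢
  → balance >= price → DISPENSE, change = 50 - 35 = 15¢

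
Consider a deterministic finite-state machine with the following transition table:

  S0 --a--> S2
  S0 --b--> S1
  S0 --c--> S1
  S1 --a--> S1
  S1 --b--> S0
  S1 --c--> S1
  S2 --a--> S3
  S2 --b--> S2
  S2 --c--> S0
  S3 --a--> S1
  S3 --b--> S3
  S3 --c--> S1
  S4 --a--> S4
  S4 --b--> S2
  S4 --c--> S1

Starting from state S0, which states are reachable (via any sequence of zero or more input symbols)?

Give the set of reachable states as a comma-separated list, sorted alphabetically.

Answer: S0, S1, S2, S3

Derivation:
BFS from S0:
  visit S0: S0--a-->S2 (new), S0--b-->S1 (new), S0--c-->S1 (seen)
  visit S2: S2--a-->S3 (new), S2--b-->S2 (seen), S2--c-->S0 (seen)
  visit S1: S1--a-->S1 (seen), S1--b-->S0 (seen), S1--c-->S1 (seen)
  visit S3: S3--a-->S1 (seen), S3--b-->S3 (seen), S3--c-->S1 (seen)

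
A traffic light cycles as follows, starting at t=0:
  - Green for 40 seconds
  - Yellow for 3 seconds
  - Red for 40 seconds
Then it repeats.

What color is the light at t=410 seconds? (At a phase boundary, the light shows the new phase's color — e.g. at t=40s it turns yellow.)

Cycle length = 40 + 3 + 40 = 83s
t = 410, phase_t = 410 mod 83 = 78
78 >= 43 → RED

Answer: red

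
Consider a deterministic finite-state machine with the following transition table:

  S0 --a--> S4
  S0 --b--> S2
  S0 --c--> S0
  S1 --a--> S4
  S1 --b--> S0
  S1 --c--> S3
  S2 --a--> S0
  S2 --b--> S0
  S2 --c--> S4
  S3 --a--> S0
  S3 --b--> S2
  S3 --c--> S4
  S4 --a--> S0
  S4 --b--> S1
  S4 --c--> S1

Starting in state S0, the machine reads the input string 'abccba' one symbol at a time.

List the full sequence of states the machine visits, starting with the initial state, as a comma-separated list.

Start: S0
  read 'a': S0 --a--> S4
  read 'b': S4 --b--> S1
  read 'c': S1 --c--> S3
  read 'c': S3 --c--> S4
  read 'b': S4 --b--> S1
  read 'a': S1 --a--> S4

Answer: S0, S4, S1, S3, S4, S1, S4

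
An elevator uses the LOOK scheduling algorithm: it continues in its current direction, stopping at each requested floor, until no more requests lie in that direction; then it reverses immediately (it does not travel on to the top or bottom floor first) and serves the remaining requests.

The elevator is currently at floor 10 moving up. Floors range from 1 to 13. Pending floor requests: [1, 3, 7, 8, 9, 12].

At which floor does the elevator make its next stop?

Answer: 12

Derivation:
Current floor: 10, direction: up
Requests above: [12]
Requests below: [1, 3, 7, 8, 9]
Moving up and requests lie above → nearest above is min([12]) = 12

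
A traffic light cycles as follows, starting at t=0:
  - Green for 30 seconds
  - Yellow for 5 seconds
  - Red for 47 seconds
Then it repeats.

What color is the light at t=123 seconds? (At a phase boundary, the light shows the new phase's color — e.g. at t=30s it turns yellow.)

Answer: red

Derivation:
Cycle length = 30 + 5 + 47 = 82s
t = 123, phase_t = 123 mod 82 = 41
41 >= 35 → RED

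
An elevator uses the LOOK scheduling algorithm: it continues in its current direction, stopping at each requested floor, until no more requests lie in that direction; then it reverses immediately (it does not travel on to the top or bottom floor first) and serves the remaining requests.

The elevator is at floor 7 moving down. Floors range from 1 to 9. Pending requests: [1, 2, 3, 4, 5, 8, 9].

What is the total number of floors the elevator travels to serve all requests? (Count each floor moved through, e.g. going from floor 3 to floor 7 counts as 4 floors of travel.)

Start at floor 7 moving down, LOOK stop order: [5, 4, 3, 2, 1, 8, 9]
  7 → 5: |5-7| = 2, total = 2
  5 → 4: |4-5| = 1, total = 3
  4 → 3: |3-4| = 1, total = 4
  3 → 2: |2-3| = 1, total = 5
  2 → 1: |1-2| = 1, total = 6
  1 → 8: |8-1| = 7, total = 13
  8 → 9: |9-8| = 1, total = 14

Answer: 14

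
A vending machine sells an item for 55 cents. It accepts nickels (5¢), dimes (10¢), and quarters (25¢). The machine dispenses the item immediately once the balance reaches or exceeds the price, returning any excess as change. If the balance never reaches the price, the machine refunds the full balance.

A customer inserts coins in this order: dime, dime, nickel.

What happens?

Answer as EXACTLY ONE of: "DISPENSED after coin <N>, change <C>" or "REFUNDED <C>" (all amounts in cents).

Price: 55¢
Coin 1 (dime, 10¢): balance = 10¢
Coin 2 (dime, 10¢): balance = 20¢
Coin 3 (nickel, 5¢): balance = 25¢
All coins inserted, balance 25¢ < price 55¢ → REFUND 25¢

Answer: REFUNDED 25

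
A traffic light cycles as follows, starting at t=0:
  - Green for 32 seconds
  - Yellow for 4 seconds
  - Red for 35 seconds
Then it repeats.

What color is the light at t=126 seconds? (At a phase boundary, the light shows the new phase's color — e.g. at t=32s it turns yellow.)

Answer: red

Derivation:
Cycle length = 32 + 4 + 35 = 71s
t = 126, phase_t = 126 mod 71 = 55
55 >= 36 → RED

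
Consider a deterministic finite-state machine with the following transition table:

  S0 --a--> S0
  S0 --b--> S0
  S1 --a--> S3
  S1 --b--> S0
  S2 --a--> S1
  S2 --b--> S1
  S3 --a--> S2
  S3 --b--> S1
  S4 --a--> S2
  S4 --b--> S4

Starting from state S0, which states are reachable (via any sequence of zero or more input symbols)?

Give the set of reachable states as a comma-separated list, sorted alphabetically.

BFS from S0:
  visit S0: S0--a-->S0 (seen), S0--b-->S0 (seen)

Answer: S0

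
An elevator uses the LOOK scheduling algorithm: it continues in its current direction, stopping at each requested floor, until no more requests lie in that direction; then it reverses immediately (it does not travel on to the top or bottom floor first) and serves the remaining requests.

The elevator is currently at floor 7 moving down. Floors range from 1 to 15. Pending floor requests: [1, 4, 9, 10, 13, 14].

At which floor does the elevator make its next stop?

Current floor: 7, direction: down
Requests above: [9, 10, 13, 14]
Requests below: [1, 4]
Moving down and requests lie below → nearest below is max([1, 4]) = 4

Answer: 4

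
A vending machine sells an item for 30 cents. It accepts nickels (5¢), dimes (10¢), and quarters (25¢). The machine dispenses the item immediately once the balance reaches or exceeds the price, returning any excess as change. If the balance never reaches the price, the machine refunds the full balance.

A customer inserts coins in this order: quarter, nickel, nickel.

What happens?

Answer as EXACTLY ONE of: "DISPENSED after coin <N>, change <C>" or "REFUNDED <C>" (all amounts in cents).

Price: 30¢
Coin 1 (quarter, 25¢): balance = 25¢
Coin 2 (nickel, 5¢): balance = 30¢
  → balance >= price → DISPENSE, change = 30 - 30 = 0¢

Answer: DISPENSED after coin 2, change 0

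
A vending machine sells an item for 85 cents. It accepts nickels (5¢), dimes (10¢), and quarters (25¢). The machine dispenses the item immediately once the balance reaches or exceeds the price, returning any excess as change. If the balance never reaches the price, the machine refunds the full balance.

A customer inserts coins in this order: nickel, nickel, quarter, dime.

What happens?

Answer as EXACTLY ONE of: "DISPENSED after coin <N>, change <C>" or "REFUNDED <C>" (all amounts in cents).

Price: 85¢
Coin 1 (nickel, 5¢): balance = 5¢
Coin 2 (nickel, 5¢): balance = 10¢
Coin 3 (quarter, 25¢): balance = 35¢
Coin 4 (dime, 10¢): balance = 45¢
All coins inserted, balance 45¢ < price 85¢ → REFUND 45¢

Answer: REFUNDED 45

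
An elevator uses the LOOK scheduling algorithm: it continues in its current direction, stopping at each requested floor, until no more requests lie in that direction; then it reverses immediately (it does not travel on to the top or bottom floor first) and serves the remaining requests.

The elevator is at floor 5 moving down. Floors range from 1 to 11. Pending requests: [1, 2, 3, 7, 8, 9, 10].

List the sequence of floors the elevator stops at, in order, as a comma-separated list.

Answer: 3, 2, 1, 7, 8, 9, 10

Derivation:
Current: 5, moving DOWN
Serve below first (descending): [3, 2, 1]
Then reverse, serve above (ascending): [7, 8, 9, 10]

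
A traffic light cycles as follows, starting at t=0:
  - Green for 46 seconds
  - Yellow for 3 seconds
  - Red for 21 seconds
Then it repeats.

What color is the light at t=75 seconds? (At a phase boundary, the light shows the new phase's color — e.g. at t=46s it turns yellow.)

Cycle length = 46 + 3 + 21 = 70s
t = 75, phase_t = 75 mod 70 = 5
5 < 46 (green end) → GREEN

Answer: green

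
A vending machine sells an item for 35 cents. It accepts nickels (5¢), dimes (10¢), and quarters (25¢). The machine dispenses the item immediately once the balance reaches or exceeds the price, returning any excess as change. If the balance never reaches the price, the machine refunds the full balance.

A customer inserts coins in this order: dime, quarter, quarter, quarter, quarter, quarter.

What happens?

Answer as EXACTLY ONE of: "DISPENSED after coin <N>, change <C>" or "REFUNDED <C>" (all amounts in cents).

Price: 35¢
Coin 1 (dime, 10¢): balance = 10¢
Coin 2 (quarter, 25¢): balance = 35¢
  → balance >= price → DISPENSE, change = 35 - 35 = 0¢

Answer: DISPENSED after coin 2, change 0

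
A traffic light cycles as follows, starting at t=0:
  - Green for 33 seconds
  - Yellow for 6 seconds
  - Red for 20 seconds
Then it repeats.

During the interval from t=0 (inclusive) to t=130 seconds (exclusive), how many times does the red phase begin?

Answer: 2

Derivation:
Cycle = 33+6+20 = 59s
red phase starts at t = k*59 + 39 for k=0,1,2,...
Need k*59+39 < 130 → k < 1.542
k ∈ {0, ..., 1} → 2 starts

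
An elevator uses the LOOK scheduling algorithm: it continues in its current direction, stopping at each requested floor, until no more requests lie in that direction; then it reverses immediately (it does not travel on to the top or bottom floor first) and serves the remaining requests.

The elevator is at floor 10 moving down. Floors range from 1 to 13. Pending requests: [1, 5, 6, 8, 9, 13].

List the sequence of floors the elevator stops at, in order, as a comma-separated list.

Current: 10, moving DOWN
Serve below first (descending): [9, 8, 6, 5, 1]
Then reverse, serve above (ascending): [13]

Answer: 9, 8, 6, 5, 1, 13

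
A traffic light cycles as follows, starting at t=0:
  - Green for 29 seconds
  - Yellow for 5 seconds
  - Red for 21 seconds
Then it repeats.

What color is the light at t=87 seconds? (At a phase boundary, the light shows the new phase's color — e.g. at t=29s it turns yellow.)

Answer: yellow

Derivation:
Cycle length = 29 + 5 + 21 = 55s
t = 87, phase_t = 87 mod 55 = 32
29 <= 32 < 34 (yellow end) → YELLOW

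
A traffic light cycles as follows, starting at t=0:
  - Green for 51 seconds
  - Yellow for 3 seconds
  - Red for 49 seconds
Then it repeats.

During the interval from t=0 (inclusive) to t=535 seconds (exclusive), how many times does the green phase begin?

Answer: 6

Derivation:
Cycle = 51+3+49 = 103s
green phase starts at t = k*103 + 0 for k=0,1,2,...
Need k*103+0 < 535 → k < 5.194
k ∈ {0, ..., 5} → 6 starts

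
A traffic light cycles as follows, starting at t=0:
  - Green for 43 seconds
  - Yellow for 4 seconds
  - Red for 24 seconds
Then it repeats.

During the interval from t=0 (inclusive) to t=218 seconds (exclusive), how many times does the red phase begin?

Cycle = 43+4+24 = 71s
red phase starts at t = k*71 + 47 for k=0,1,2,...
Need k*71+47 < 218 → k < 2.408
k ∈ {0, ..., 2} → 3 starts

Answer: 3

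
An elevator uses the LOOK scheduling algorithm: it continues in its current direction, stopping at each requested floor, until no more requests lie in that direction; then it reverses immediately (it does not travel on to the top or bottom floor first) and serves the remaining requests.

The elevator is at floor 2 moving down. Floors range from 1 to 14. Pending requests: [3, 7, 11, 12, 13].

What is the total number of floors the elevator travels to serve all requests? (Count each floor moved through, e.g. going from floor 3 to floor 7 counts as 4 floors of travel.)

Answer: 11

Derivation:
Start at floor 2 moving down, LOOK stop order: [3, 7, 11, 12, 13]
  2 → 3: |3-2| = 1, total = 1
  3 → 7: |7-3| = 4, total = 5
  7 → 11: |11-7| = 4, total = 9
  11 → 12: |12-11| = 1, total = 10
  12 → 13: |13-12| = 1, total = 11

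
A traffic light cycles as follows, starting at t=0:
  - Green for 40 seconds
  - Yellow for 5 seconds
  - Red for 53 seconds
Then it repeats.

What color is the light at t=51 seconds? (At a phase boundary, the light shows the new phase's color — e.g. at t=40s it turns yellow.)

Answer: red

Derivation:
Cycle length = 40 + 5 + 53 = 98s
t = 51, phase_t = 51 mod 98 = 51
51 >= 45 → RED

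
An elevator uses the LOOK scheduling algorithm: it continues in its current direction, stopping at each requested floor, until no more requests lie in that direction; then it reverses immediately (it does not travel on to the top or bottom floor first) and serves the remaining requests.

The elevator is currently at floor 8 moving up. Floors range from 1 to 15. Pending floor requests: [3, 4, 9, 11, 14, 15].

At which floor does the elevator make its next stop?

Answer: 9

Derivation:
Current floor: 8, direction: up
Requests above: [9, 11, 14, 15]
Requests below: [3, 4]
Moving up and requests lie above → nearest above is min([9, 11, 14, 15]) = 9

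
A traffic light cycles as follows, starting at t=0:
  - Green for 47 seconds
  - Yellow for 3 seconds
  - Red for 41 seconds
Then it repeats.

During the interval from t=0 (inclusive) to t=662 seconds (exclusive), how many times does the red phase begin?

Answer: 7

Derivation:
Cycle = 47+3+41 = 91s
red phase starts at t = k*91 + 50 for k=0,1,2,...
Need k*91+50 < 662 → k < 6.725
k ∈ {0, ..., 6} → 7 starts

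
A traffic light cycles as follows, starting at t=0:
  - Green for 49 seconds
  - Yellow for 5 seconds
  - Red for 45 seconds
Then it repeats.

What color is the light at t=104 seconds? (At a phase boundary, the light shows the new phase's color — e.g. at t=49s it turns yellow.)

Answer: green

Derivation:
Cycle length = 49 + 5 + 45 = 99s
t = 104, phase_t = 104 mod 99 = 5
5 < 49 (green end) → GREEN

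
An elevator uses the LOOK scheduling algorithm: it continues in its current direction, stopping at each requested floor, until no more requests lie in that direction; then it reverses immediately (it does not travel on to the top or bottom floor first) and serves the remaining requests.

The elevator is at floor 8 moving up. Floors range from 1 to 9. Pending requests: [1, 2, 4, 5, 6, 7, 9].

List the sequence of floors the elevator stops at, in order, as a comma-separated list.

Current: 8, moving UP
Serve above first (ascending): [9]
Then reverse, serve below (descending): [7, 6, 5, 4, 2, 1]

Answer: 9, 7, 6, 5, 4, 2, 1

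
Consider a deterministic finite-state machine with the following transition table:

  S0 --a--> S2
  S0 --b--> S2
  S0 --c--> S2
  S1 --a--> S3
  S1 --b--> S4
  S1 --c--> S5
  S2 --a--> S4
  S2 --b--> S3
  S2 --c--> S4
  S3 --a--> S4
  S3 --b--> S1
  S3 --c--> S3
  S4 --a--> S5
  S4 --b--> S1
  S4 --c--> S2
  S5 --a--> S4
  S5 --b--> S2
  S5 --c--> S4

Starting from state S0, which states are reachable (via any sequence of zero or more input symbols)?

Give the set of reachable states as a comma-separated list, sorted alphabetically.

Answer: S0, S1, S2, S3, S4, S5

Derivation:
BFS from S0:
  visit S0: S0--a-->S2 (new), S0--b-->S2 (seen), S0--c-->S2 (seen)
  visit S2: S2--a-->S4 (new), S2--b-->S3 (new), S2--c-->S4 (seen)
  visit S4: S4--a-->S5 (new), S4--b-->S1 (new), S4--c-->S2 (seen)
  visit S3: S3--a-->S4 (seen), S3--b-->S1 (seen), S3--c-->S3 (seen)
  visit S5: S5--a-->S4 (seen), S5--b-->S2 (seen), S5--c-->S4 (seen)
  visit S1: S1--a-->S3 (seen), S1--b-->S4 (seen), S1--c-->S5 (seen)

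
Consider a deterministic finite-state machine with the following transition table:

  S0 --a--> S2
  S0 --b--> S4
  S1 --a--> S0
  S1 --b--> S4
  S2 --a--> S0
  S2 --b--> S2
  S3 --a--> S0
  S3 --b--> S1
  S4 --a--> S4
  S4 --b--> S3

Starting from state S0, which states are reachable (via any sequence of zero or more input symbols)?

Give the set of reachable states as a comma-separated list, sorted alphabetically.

Answer: S0, S1, S2, S3, S4

Derivation:
BFS from S0:
  visit S0: S0--a-->S2 (new), S0--b-->S4 (new)
  visit S2: S2--a-->S0 (seen), S2--b-->S2 (seen)
  visit S4: S4--a-->S4 (seen), S4--b-->S3 (new)
  visit S3: S3--a-->S0 (seen), S3--b-->S1 (new)
  visit S1: S1--a-->S0 (seen), S1--b-->S4 (seen)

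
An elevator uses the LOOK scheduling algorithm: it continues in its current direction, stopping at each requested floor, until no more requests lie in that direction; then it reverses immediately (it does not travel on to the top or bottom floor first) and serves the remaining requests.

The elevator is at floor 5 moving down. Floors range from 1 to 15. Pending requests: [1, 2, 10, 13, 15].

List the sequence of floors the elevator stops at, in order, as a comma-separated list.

Answer: 2, 1, 10, 13, 15

Derivation:
Current: 5, moving DOWN
Serve below first (descending): [2, 1]
Then reverse, serve above (ascending): [10, 13, 15]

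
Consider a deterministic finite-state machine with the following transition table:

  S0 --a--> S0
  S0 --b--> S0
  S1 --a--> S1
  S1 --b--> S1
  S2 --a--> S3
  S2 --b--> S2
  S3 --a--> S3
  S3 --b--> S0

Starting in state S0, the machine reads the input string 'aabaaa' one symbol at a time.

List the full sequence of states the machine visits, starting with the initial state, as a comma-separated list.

Answer: S0, S0, S0, S0, S0, S0, S0

Derivation:
Start: S0
  read 'a': S0 --a--> S0
  read 'a': S0 --a--> S0
  read 'b': S0 --b--> S0
  read 'a': S0 --a--> S0
  read 'a': S0 --a--> S0
  read 'a': S0 --a--> S0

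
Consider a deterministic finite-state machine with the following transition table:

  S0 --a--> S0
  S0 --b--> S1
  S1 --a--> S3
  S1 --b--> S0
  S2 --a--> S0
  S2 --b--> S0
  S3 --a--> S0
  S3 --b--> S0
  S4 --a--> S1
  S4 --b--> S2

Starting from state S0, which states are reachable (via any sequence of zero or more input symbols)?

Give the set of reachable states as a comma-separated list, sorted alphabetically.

BFS from S0:
  visit S0: S0--a-->S0 (seen), S0--b-->S1 (new)
  visit S1: S1--a-->S3 (new), S1--b-->S0 (seen)
  visit S3: S3--a-->S0 (seen), S3--b-->S0 (seen)

Answer: S0, S1, S3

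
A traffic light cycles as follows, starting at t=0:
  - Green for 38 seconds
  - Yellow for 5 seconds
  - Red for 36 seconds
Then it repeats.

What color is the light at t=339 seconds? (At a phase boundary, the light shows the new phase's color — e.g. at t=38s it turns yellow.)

Answer: green

Derivation:
Cycle length = 38 + 5 + 36 = 79s
t = 339, phase_t = 339 mod 79 = 23
23 < 38 (green end) → GREEN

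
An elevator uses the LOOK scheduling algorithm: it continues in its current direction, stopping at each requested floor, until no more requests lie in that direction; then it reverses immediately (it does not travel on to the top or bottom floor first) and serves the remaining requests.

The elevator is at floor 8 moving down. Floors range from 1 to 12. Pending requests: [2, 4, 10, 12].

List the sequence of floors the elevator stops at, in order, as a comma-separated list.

Answer: 4, 2, 10, 12

Derivation:
Current: 8, moving DOWN
Serve below first (descending): [4, 2]
Then reverse, serve above (ascending): [10, 12]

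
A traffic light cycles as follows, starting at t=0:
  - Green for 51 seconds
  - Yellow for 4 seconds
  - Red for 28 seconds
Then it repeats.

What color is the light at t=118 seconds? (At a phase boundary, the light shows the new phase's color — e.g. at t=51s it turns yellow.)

Cycle length = 51 + 4 + 28 = 83s
t = 118, phase_t = 118 mod 83 = 35
35 < 51 (green end) → GREEN

Answer: green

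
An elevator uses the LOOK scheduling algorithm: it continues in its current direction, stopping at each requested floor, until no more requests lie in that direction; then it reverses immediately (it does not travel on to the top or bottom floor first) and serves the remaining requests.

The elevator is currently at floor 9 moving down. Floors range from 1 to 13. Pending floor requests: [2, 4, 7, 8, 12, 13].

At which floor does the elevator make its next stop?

Answer: 8

Derivation:
Current floor: 9, direction: down
Requests above: [12, 13]
Requests below: [2, 4, 7, 8]
Moving down and requests lie below → nearest below is max([2, 4, 7, 8]) = 8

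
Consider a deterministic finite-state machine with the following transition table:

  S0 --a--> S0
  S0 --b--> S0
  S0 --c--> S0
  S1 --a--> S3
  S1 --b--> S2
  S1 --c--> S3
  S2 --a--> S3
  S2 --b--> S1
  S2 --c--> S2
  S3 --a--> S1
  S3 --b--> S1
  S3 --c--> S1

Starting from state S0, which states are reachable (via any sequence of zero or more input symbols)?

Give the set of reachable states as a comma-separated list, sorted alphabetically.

BFS from S0:
  visit S0: S0--a-->S0 (seen), S0--b-->S0 (seen), S0--c-->S0 (seen)

Answer: S0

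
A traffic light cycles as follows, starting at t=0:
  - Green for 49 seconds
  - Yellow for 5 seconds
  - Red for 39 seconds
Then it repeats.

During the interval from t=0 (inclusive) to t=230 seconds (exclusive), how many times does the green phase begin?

Cycle = 49+5+39 = 93s
green phase starts at t = k*93 + 0 for k=0,1,2,...
Need k*93+0 < 230 → k < 2.473
k ∈ {0, ..., 2} → 3 starts

Answer: 3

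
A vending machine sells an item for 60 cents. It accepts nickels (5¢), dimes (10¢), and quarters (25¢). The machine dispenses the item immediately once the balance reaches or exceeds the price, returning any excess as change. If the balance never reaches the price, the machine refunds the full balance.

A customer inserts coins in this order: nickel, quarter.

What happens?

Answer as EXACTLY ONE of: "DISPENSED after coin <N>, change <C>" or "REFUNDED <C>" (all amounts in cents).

Answer: REFUNDED 30

Derivation:
Price: 60¢
Coin 1 (nickel, 5¢): balance = 5¢
Coin 2 (quarter, 25¢): balance = 30¢
All coins inserted, balance 30¢ < price 60¢ → REFUND 30¢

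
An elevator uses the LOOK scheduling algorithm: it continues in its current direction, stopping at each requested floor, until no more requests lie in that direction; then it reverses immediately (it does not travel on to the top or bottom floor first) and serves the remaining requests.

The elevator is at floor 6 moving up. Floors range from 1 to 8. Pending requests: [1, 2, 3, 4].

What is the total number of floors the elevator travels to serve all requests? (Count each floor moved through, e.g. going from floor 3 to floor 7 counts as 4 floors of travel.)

Answer: 5

Derivation:
Start at floor 6 moving up, LOOK stop order: [4, 3, 2, 1]
  6 → 4: |4-6| = 2, total = 2
  4 → 3: |3-4| = 1, total = 3
  3 → 2: |2-3| = 1, total = 4
  2 → 1: |1-2| = 1, total = 5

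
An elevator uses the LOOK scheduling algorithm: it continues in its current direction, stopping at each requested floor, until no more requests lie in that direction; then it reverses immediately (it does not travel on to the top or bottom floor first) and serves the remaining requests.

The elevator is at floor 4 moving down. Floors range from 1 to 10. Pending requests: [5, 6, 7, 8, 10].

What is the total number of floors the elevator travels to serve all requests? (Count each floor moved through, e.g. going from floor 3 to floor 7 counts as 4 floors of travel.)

Start at floor 4 moving down, LOOK stop order: [5, 6, 7, 8, 10]
  4 → 5: |5-4| = 1, total = 1
  5 → 6: |6-5| = 1, total = 2
  6 → 7: |7-6| = 1, total = 3
  7 → 8: |8-7| = 1, total = 4
  8 → 10: |10-8| = 2, total = 6

Answer: 6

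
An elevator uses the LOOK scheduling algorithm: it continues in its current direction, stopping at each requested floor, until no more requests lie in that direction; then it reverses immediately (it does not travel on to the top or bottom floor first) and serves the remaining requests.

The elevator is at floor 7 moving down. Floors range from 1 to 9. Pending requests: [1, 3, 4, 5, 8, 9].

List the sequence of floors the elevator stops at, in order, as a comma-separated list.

Current: 7, moving DOWN
Serve below first (descending): [5, 4, 3, 1]
Then reverse, serve above (ascending): [8, 9]

Answer: 5, 4, 3, 1, 8, 9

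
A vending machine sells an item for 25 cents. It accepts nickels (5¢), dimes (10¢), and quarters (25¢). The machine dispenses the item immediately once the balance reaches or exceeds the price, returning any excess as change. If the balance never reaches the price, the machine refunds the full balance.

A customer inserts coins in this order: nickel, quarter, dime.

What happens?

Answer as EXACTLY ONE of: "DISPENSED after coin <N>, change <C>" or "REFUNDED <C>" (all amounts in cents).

Price: 25¢
Coin 1 (nickel, 5¢): balance = 5¢
Coin 2 (quarter, 25¢): balance = 30¢
  → balance >= price → DISPENSE, change = 30 - 25 = 5¢

Answer: DISPENSED after coin 2, change 5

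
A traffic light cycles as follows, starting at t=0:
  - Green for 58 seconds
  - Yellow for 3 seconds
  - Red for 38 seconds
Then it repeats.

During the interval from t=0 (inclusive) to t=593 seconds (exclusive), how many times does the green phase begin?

Cycle = 58+3+38 = 99s
green phase starts at t = k*99 + 0 for k=0,1,2,...
Need k*99+0 < 593 → k < 5.990
k ∈ {0, ..., 5} → 6 starts

Answer: 6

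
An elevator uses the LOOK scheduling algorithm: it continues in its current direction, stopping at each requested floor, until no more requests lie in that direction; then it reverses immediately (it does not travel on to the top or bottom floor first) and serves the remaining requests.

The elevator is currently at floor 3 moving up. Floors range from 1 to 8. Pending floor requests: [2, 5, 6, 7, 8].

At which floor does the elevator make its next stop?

Current floor: 3, direction: up
Requests above: [5, 6, 7, 8]
Requests below: [2]
Moving up and requests lie above → nearest above is min([5, 6, 7, 8]) = 5

Answer: 5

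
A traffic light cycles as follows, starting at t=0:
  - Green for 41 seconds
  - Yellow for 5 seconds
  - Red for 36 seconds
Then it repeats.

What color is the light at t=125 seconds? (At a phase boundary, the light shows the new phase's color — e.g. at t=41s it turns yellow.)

Cycle length = 41 + 5 + 36 = 82s
t = 125, phase_t = 125 mod 82 = 43
41 <= 43 < 46 (yellow end) → YELLOW

Answer: yellow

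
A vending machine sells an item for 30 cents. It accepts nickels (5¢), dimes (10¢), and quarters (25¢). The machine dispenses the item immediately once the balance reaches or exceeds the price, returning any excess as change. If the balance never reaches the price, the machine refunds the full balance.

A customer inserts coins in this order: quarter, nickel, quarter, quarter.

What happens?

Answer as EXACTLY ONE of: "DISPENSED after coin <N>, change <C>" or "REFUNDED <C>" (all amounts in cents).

Price: 30¢
Coin 1 (quarter, 25¢): balance = 25¢
Coin 2 (nickel, 5¢): balance = 30¢
  → balance >= price → DISPENSE, change = 30 - 30 = 0¢

Answer: DISPENSED after coin 2, change 0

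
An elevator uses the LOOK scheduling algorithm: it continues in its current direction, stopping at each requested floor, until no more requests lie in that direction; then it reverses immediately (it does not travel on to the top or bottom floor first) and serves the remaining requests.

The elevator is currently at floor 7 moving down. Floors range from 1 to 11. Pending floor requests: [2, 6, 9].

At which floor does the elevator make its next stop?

Answer: 6

Derivation:
Current floor: 7, direction: down
Requests above: [9]
Requests below: [2, 6]
Moving down and requests lie below → nearest below is max([2, 6]) = 6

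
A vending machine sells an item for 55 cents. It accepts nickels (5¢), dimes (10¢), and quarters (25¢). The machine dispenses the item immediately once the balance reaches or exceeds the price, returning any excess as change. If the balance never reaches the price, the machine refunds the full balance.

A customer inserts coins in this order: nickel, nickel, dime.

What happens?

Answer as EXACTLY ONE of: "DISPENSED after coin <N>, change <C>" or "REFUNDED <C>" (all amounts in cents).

Price: 55¢
Coin 1 (nickel, 5¢): balance = 5¢
Coin 2 (nickel, 5¢): balance = 10¢
Coin 3 (dime, 10¢): balance = 20¢
All coins inserted, balance 20¢ < price 55¢ → REFUND 20¢

Answer: REFUNDED 20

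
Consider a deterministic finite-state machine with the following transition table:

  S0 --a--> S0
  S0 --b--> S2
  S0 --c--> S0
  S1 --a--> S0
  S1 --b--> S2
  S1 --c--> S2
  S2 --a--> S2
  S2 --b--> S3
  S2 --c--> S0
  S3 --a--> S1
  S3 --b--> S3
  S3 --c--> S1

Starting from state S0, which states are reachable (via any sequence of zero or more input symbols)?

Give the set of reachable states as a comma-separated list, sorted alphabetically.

BFS from S0:
  visit S0: S0--a-->S0 (seen), S0--b-->S2 (new), S0--c-->S0 (seen)
  visit S2: S2--a-->S2 (seen), S2--b-->S3 (new), S2--c-->S0 (seen)
  visit S3: S3--a-->S1 (new), S3--b-->S3 (seen), S3--c-->S1 (seen)
  visit S1: S1--a-->S0 (seen), S1--b-->S2 (seen), S1--c-->S2 (seen)

Answer: S0, S1, S2, S3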